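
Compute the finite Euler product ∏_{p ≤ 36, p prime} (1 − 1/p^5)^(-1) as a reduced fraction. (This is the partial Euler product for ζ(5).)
∏ = 1910589921595024369341325427716514697147265/1842548811291065574051999987500114856101888

The primes p ≤ 36 are [2, 3, 5, 7, 11, 13, 17, 19, 23, 29, 31]. For each prime, (1 − 1/p^5)^(-1) = p^5 / (p^5 − 1). The product is (1 − 1/2^5)^(-1), (1 − 1/3^5)^(-1), (1 − 1/5^5)^(-1), (1 − 1/7^5)^(-1), (1 − 1/11^5)^(-1), (1 − 1/13^5)^(-1), (1 − 1/17^5)^(-1), (1 − 1/19^5)^(-1), (1 − 1/23^5)^(-1), (1 − 1/29^5)^(-1), (1 − 1/31^5)^(-1) = ∏ p^5 / (p^5 − 1) = 1910589921595024369341325427716514697147265/1842548811291065574051999987500114856101888.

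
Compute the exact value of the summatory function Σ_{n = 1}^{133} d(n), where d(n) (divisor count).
Σ_{n ≤ 133} d(n) = 675

Compute d(n) for each 1 ≤ n ≤ 133: d(1) = 1, d(2) = 2, d(3) = 2, d(4) = 3, d(5) = 2, d(6) = 4, d(7) = 2, d(8) = 4, d(9) = 3, d(10) = 4, d(11) = 2, d(12) = 6, d(13) = 2, d(14) = 4, d(15) = 4, d(16) = 5, d(17) = 2, d(18) = 6, d(19) = 2, d(20) = 6, d(21) = 4, d(22) = 4, d(23) = 2, d(24) = 8, d(25) = 3, d(26) = 4, d(27) = 4, d(28) = 6, d(29) = 2, d(30) = 8, d(31) = 2, d(32) = 6, d(33) = 4, d(34) = 4, d(35) = 4, d(36) = 9, d(37) = 2, d(38) = 4, d(39) = 4, d(40) = 8, d(41) = 2, d(42) = 8, d(43) = 2, d(44) = 6, d(45) = 6, d(46) = 4, d(47) = 2, d(48) = 10, d(49) = 3, d(50) = 6, d(51) = 4, d(52) = 6, d(53) = 2, d(54) = 8, d(55) = 4, d(56) = 8, d(57) = 4, d(58) = 4, d(59) = 2, d(60) = 12, d(61) = 2, d(62) = 4, d(63) = 6, d(64) = 7, d(65) = 4, d(66) = 8, d(67) = 2, d(68) = 6, d(69) = 4, d(70) = 8, d(71) = 2, d(72) = 12, d(73) = 2, d(74) = 4, d(75) = 6, d(76) = 6, d(77) = 4, d(78) = 8, d(79) = 2, d(80) = 10, d(81) = 5, d(82) = 4, d(83) = 2, d(84) = 12, d(85) = 4, d(86) = 4, d(87) = 4, d(88) = 8, d(89) = 2, d(90) = 12, d(91) = 4, d(92) = 6, d(93) = 4, d(94) = 4, d(95) = 4, d(96) = 12, d(97) = 2, d(98) = 6, d(99) = 6, d(100) = 9, d(101) = 2, d(102) = 8, d(103) = 2, d(104) = 8, d(105) = 8, d(106) = 4, d(107) = 2, d(108) = 12, d(109) = 2, d(110) = 8, d(111) = 4, d(112) = 10, d(113) = 2, d(114) = 8, d(115) = 4, d(116) = 6, d(117) = 6, d(118) = 4, d(119) = 4, d(120) = 16, d(121) = 3, d(122) = 4, d(123) = 4, d(124) = 6, d(125) = 4, d(126) = 12, d(127) = 2, d(128) = 8, d(129) = 4, d(130) = 8, d(131) = 2, d(132) = 12, d(133) = 4. Summing all 133 values: 675. (Dirichlet's divisor formula: Σ_{n ≤ x} d(n) = x ln(x) + (2γ − 1) x + O(√x). For x = 133, the asymptotic estimate is ≈ 670.96.)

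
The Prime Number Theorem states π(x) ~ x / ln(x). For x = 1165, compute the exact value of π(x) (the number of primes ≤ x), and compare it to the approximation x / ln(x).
π(1165) = 192;  x/ln(x) ≈ 165.00;  relative error ≈ 14.06%.

Directly count primes up to 1165: π(1165) = 192. The PNT approximation gives 1165/ln(1165) ≈ 1165/7.06048 ≈ 165.00. Relative error (π(x) − x/ln(x)) / π(x) ≈ 14.06%; the approximation is known to undercount slightly (Li(x) is a better estimate).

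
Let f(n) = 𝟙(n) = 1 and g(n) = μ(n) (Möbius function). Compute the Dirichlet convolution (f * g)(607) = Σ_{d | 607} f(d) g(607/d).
(𝟙 * μ)(607) = 0

Divisors of 607: [1, 607]. For each d | 607:
  d = 1: 𝟙(1) · μ(607/1) = 1 · -1 = -1
  d = 607: 𝟙(607) · μ(607/607) = 1 · 1 = 1
Summing: (𝟙 * μ)(607) = -1 + 1 = 0.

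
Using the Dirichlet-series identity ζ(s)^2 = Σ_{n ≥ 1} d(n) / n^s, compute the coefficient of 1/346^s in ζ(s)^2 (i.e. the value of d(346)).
d(346) = 4

ζ(s)^2 = (Σ 1/m^s)(Σ 1/k^s). The coefficient of 1/n^s in the product is the number of ordered pairs (m, k) with mk = n, which equals d(n). For n = 346, divisors are [1, 2, 173, 346], so d(346) = 4.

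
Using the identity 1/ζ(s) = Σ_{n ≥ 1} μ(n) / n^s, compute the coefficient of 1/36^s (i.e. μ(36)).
μ(36) = 0

Factor n = 36 = 2^2 · 3^2. μ(n) = 0 if any exponent ≥ 2 (not squarefree); otherwise μ(n) = (−1)^{ω(n)} where ω(n) is the number of distinct prime factors. Applying: μ(36) = 0.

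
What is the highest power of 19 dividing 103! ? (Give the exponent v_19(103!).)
v_19(103!) = 5

Legendre's formula: v_p(n!) = Σ_{k ≥ 1} ⌊n / p^k⌋. For p = 19, n = 103, the terms are:
  ⌊103/19^1⌋ = ⌊103/19⌋ = 5
(the next term ⌊103/19^2⌋ = 0, terminating the sum). Summing: v_19(103!) = 5 = 5.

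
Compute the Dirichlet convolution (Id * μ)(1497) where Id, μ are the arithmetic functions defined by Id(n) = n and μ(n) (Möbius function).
(Id * μ)(1497) = 996

Divisors of 1497: [1, 3, 499, 1497]. For each d | 1497:
  d = 1: Id(1) · μ(1497/1) = 1 · 1 = 1
  d = 3: Id(3) · μ(1497/3) = 3 · -1 = -3
  d = 499: Id(499) · μ(1497/499) = 499 · -1 = -499
  d = 1497: Id(1497) · μ(1497/1497) = 1497 · 1 = 1497
Summing: (Id * μ)(1497) = 1 + -3 + -499 + 1497 = 996.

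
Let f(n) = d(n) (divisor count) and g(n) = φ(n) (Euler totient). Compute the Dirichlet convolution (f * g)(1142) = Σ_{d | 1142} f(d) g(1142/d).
(d * φ)(1142) = 1716

Divisors of 1142: [1, 2, 571, 1142]. For each d | 1142:
  d = 1: d(1) · φ(1142/1) = 1 · 570 = 570
  d = 2: d(2) · φ(1142/2) = 2 · 570 = 1140
  d = 571: d(571) · φ(1142/571) = 2 · 1 = 2
  d = 1142: d(1142) · φ(1142/1142) = 4 · 1 = 4
Summing: (d * φ)(1142) = 570 + 1140 + 2 + 4 = 1716.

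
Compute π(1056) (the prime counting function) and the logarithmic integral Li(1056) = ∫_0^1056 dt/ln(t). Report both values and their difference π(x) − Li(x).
π(1056) = 177;  Li(1056) ≈ 185.68;  π(x) − Li(x) ≈ -8.68.

Direct count of primes ≤ 1056 gives π(1056) = 177. Numerical evaluation of the logarithmic integral gives Li(1056) ≈ 185.68. The difference π(x) − Li(x) ≈ -8.68 is typically negative for small/moderate x (Li(x) overestimates), though Littlewood's theorem shows this sign changes infinitely often.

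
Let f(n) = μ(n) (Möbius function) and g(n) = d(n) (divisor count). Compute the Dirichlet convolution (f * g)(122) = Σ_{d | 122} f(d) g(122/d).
(μ * d)(122) = 1

Divisors of 122: [1, 2, 61, 122]. For each d | 122:
  d = 1: μ(1) · d(122/1) = 1 · 4 = 4
  d = 2: μ(2) · d(122/2) = -1 · 2 = -2
  d = 61: μ(61) · d(122/61) = -1 · 2 = -2
  d = 122: μ(122) · d(122/122) = 1 · 1 = 1
Summing: (μ * d)(122) = 4 + -2 + -2 + 1 = 1.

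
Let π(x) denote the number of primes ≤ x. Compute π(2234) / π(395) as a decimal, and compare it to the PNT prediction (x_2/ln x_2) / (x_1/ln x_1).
π(2234)/π(395) = 331/77 ≈ 4.2987;  PNT prediction ≈ 4.3850.

π(395) = 77 and π(2234) = 331, so π(2234)/π(395) ≈ 4.2987. The PNT-predicted ratio is (2234/ln(2234)) / (395/ln(395)) ≈ 4.3850. The two agree to within a few percent, as expected.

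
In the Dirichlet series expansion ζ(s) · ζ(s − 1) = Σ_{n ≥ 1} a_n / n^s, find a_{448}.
σ(448) = 1016

In the product (Σ m^0/m^s)(Σ k / k^s) = Σ (Σ_{d | n} d) / n^s, the coefficient of 1/n^s is σ(n) = Σ_{d | n} d. For n = 448, divisors are [1, 2, 4, 7, 8, 14, 16, 28, 32, 56, 64, 112, 224, 448]; summing: σ(448) = 1016.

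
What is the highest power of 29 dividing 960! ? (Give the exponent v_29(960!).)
v_29(960!) = 34

Legendre's formula: v_p(n!) = Σ_{k ≥ 1} ⌊n / p^k⌋. For p = 29, n = 960, the terms are:
  ⌊960/29^1⌋ = ⌊960/29⌋ = 33
  ⌊960/29^2⌋ = ⌊960/841⌋ = 1
(the next term ⌊960/29^3⌋ = 0, terminating the sum). Summing: v_29(960!) = 33 + 1 = 34.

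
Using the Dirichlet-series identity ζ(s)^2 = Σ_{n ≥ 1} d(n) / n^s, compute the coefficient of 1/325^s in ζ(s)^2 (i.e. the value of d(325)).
d(325) = 6

ζ(s)^2 = (Σ 1/m^s)(Σ 1/k^s). The coefficient of 1/n^s in the product is the number of ordered pairs (m, k) with mk = n, which equals d(n). For n = 325, divisors are [1, 5, 13, 25, 65, 325], so d(325) = 6.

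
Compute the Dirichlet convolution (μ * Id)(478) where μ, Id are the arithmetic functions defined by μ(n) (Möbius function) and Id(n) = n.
(μ * Id)(478) = 238

Divisors of 478: [1, 2, 239, 478]. For each d | 478:
  d = 1: μ(1) · Id(478/1) = 1 · 478 = 478
  d = 2: μ(2) · Id(478/2) = -1 · 239 = -239
  d = 239: μ(239) · Id(478/239) = -1 · 2 = -2
  d = 478: μ(478) · Id(478/478) = 1 · 1 = 1
Summing: (μ * Id)(478) = 478 + -239 + -2 + 1 = 238.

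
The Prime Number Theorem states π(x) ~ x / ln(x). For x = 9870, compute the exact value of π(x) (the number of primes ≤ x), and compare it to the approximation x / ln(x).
π(9870) = 1217;  x/ln(x) ≈ 1073.15;  relative error ≈ 11.82%.

Directly count primes up to 9870: π(9870) = 1217. The PNT approximation gives 9870/ln(9870) ≈ 9870/9.19726 ≈ 1073.15. Relative error (π(x) − x/ln(x)) / π(x) ≈ 11.82%; the approximation is known to undercount slightly (Li(x) is a better estimate).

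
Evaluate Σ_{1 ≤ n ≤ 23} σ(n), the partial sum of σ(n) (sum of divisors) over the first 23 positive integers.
Σ_{n ≤ 23} σ(n) = 431

Compute σ(n) for each 1 ≤ n ≤ 23: σ(1) = 1, σ(2) = 3, σ(3) = 4, σ(4) = 7, σ(5) = 6, σ(6) = 12, σ(7) = 8, σ(8) = 15, σ(9) = 13, σ(10) = 18, σ(11) = 12, σ(12) = 28, σ(13) = 14, σ(14) = 24, σ(15) = 24, σ(16) = 31, σ(17) = 18, σ(18) = 39, σ(19) = 20, σ(20) = 42, σ(21) = 32, σ(22) = 36, σ(23) = 24. Summing all 23 values: 431. (Average order: Σ_{n ≤ x} σ(n) ~ (π²/12) x². For x = 23, (π²/12)·23² ≈ 435.09.)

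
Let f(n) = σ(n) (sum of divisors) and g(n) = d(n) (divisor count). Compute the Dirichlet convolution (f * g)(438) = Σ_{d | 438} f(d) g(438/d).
(σ * d)(438) = 2280

Divisors of 438: [1, 2, 3, 6, 73, 146, 219, 438]. For each d | 438:
  d = 1: σ(1) · d(438/1) = 1 · 8 = 8
  d = 2: σ(2) · d(438/2) = 3 · 4 = 12
  d = 3: σ(3) · d(438/3) = 4 · 4 = 16
  d = 6: σ(6) · d(438/6) = 12 · 2 = 24
  d = 73: σ(73) · d(438/73) = 74 · 4 = 296
  d = 146: σ(146) · d(438/146) = 222 · 2 = 444
  d = 219: σ(219) · d(438/219) = 296 · 2 = 592
  d = 438: σ(438) · d(438/438) = 888 · 1 = 888
Summing: (σ * d)(438) = 8 + 12 + 16 + 24 + 296 + 444 + 592 + 888 = 2280.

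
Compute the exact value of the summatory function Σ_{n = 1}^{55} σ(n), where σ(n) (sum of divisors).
Σ_{n ≤ 55} σ(n) = 2496

Compute σ(n) for each 1 ≤ n ≤ 55: σ(1) = 1, σ(2) = 3, σ(3) = 4, σ(4) = 7, σ(5) = 6, σ(6) = 12, σ(7) = 8, σ(8) = 15, σ(9) = 13, σ(10) = 18, σ(11) = 12, σ(12) = 28, σ(13) = 14, σ(14) = 24, σ(15) = 24, σ(16) = 31, σ(17) = 18, σ(18) = 39, σ(19) = 20, σ(20) = 42, σ(21) = 32, σ(22) = 36, σ(23) = 24, σ(24) = 60, σ(25) = 31, σ(26) = 42, σ(27) = 40, σ(28) = 56, σ(29) = 30, σ(30) = 72, σ(31) = 32, σ(32) = 63, σ(33) = 48, σ(34) = 54, σ(35) = 48, σ(36) = 91, σ(37) = 38, σ(38) = 60, σ(39) = 56, σ(40) = 90, σ(41) = 42, σ(42) = 96, σ(43) = 44, σ(44) = 84, σ(45) = 78, σ(46) = 72, σ(47) = 48, σ(48) = 124, σ(49) = 57, σ(50) = 93, σ(51) = 72, σ(52) = 98, σ(53) = 54, σ(54) = 120, σ(55) = 72. Summing all 55 values: 2496. (Average order: Σ_{n ≤ x} σ(n) ~ (π²/12) x². For x = 55, (π²/12)·55² ≈ 2487.96.)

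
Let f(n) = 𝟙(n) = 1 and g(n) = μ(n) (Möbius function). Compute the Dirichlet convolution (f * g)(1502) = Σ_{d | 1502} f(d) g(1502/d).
(𝟙 * μ)(1502) = 0

Divisors of 1502: [1, 2, 751, 1502]. For each d | 1502:
  d = 1: 𝟙(1) · μ(1502/1) = 1 · 1 = 1
  d = 2: 𝟙(2) · μ(1502/2) = 1 · -1 = -1
  d = 751: 𝟙(751) · μ(1502/751) = 1 · -1 = -1
  d = 1502: 𝟙(1502) · μ(1502/1502) = 1 · 1 = 1
Summing: (𝟙 * μ)(1502) = 1 + -1 + -1 + 1 = 0.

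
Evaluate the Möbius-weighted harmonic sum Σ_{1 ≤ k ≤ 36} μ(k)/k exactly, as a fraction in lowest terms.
Σ μ(k)/k = 2562470143/100280245065

Values of μ(k) for 1 ≤ k ≤ 36: μ(1) = 1, μ(2) = -1, μ(3) = -1, μ(5) = -1, μ(6) = 1, μ(7) = -1, μ(10) = 1, μ(11) = -1, μ(13) = -1, μ(14) = 1, μ(15) = 1, μ(17) = -1, μ(19) = -1, μ(21) = 1, μ(22) = 1, μ(23) = -1, μ(26) = 1, μ(29) = -1, μ(30) = -1, μ(31) = -1, μ(33) = 1, μ(34) = 1, μ(35) = 1, with μ = 0 on non-squarefree integers. Summing μ(k)/k for k where μ(k) ≠ 0 gives 2562470143/100280245065 ≈ 0.0256. (PNT ⟺ this sum → 0 as n → ∞.)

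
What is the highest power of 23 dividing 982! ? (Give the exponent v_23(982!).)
v_23(982!) = 43

Legendre's formula: v_p(n!) = Σ_{k ≥ 1} ⌊n / p^k⌋. For p = 23, n = 982, the terms are:
  ⌊982/23^1⌋ = ⌊982/23⌋ = 42
  ⌊982/23^2⌋ = ⌊982/529⌋ = 1
(the next term ⌊982/23^3⌋ = 0, terminating the sum). Summing: v_23(982!) = 42 + 1 = 43.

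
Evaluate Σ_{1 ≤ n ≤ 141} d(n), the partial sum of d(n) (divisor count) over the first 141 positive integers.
Σ_{n ≤ 141} d(n) = 723

Compute d(n) for each 1 ≤ n ≤ 141: d(1) = 1, d(2) = 2, d(3) = 2, d(4) = 3, d(5) = 2, d(6) = 4, d(7) = 2, d(8) = 4, d(9) = 3, d(10) = 4, d(11) = 2, d(12) = 6, d(13) = 2, d(14) = 4, d(15) = 4, d(16) = 5, d(17) = 2, d(18) = 6, d(19) = 2, d(20) = 6, d(21) = 4, d(22) = 4, d(23) = 2, d(24) = 8, d(25) = 3, d(26) = 4, d(27) = 4, d(28) = 6, d(29) = 2, d(30) = 8, d(31) = 2, d(32) = 6, d(33) = 4, d(34) = 4, d(35) = 4, d(36) = 9, d(37) = 2, d(38) = 4, d(39) = 4, d(40) = 8, d(41) = 2, d(42) = 8, d(43) = 2, d(44) = 6, d(45) = 6, d(46) = 4, d(47) = 2, d(48) = 10, d(49) = 3, d(50) = 6, d(51) = 4, d(52) = 6, d(53) = 2, d(54) = 8, d(55) = 4, d(56) = 8, d(57) = 4, d(58) = 4, d(59) = 2, d(60) = 12, d(61) = 2, d(62) = 4, d(63) = 6, d(64) = 7, d(65) = 4, d(66) = 8, d(67) = 2, d(68) = 6, d(69) = 4, d(70) = 8, d(71) = 2, d(72) = 12, d(73) = 2, d(74) = 4, d(75) = 6, d(76) = 6, d(77) = 4, d(78) = 8, d(79) = 2, d(80) = 10, d(81) = 5, d(82) = 4, d(83) = 2, d(84) = 12, d(85) = 4, d(86) = 4, d(87) = 4, d(88) = 8, d(89) = 2, d(90) = 12, d(91) = 4, d(92) = 6, d(93) = 4, d(94) = 4, d(95) = 4, d(96) = 12, d(97) = 2, d(98) = 6, d(99) = 6, d(100) = 9, d(101) = 2, d(102) = 8, d(103) = 2, d(104) = 8, d(105) = 8, d(106) = 4, d(107) = 2, d(108) = 12, d(109) = 2, d(110) = 8, d(111) = 4, d(112) = 10, d(113) = 2, d(114) = 8, d(115) = 4, d(116) = 6, d(117) = 6, d(118) = 4, d(119) = 4, d(120) = 16, d(121) = 3, d(122) = 4, d(123) = 4, d(124) = 6, d(125) = 4, d(126) = 12, d(127) = 2, d(128) = 8, d(129) = 4, d(130) = 8, d(131) = 2, d(132) = 12, d(133) = 4, d(134) = 4, d(135) = 8, d(136) = 8, d(137) = 2, d(138) = 8, d(139) = 2, d(140) = 12, d(141) = 4. Summing all 141 values: 723. (Dirichlet's divisor formula: Σ_{n ≤ x} d(n) = x ln(x) + (2γ − 1) x + O(√x). For x = 141, the asymptotic estimate is ≈ 719.55.)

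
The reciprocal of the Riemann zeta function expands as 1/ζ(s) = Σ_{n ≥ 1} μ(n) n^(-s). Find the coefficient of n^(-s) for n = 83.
μ(83) = -1

Factor n = 83 = 83. μ(n) = 0 if any exponent ≥ 2 (not squarefree); otherwise μ(n) = (−1)^{ω(n)} where ω(n) is the number of distinct prime factors. Applying: μ(83) = -1.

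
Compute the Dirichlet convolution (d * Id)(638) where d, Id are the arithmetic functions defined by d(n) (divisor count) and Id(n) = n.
(d * Id)(638) = 1612

Divisors of 638: [1, 2, 11, 22, 29, 58, 319, 638]. For each d | 638:
  d = 1: d(1) · Id(638/1) = 1 · 638 = 638
  d = 2: d(2) · Id(638/2) = 2 · 319 = 638
  d = 11: d(11) · Id(638/11) = 2 · 58 = 116
  d = 22: d(22) · Id(638/22) = 4 · 29 = 116
  d = 29: d(29) · Id(638/29) = 2 · 22 = 44
  d = 58: d(58) · Id(638/58) = 4 · 11 = 44
  d = 319: d(319) · Id(638/319) = 4 · 2 = 8
  d = 638: d(638) · Id(638/638) = 8 · 1 = 8
Summing: (d * Id)(638) = 638 + 638 + 116 + 116 + 44 + 44 + 8 + 8 = 1612.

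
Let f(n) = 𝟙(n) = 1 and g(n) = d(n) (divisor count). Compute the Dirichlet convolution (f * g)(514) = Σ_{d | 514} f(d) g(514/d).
(𝟙 * d)(514) = 9

Divisors of 514: [1, 2, 257, 514]. For each d | 514:
  d = 1: 𝟙(1) · d(514/1) = 1 · 4 = 4
  d = 2: 𝟙(2) · d(514/2) = 1 · 2 = 2
  d = 257: 𝟙(257) · d(514/257) = 1 · 2 = 2
  d = 514: 𝟙(514) · d(514/514) = 1 · 1 = 1
Summing: (𝟙 * d)(514) = 4 + 2 + 2 + 1 = 9.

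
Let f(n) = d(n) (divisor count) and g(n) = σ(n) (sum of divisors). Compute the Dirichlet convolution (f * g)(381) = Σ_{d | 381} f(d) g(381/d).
(d * σ)(381) = 780

Divisors of 381: [1, 3, 127, 381]. For each d | 381:
  d = 1: d(1) · σ(381/1) = 1 · 512 = 512
  d = 3: d(3) · σ(381/3) = 2 · 128 = 256
  d = 127: d(127) · σ(381/127) = 2 · 4 = 8
  d = 381: d(381) · σ(381/381) = 4 · 1 = 4
Summing: (d * σ)(381) = 512 + 256 + 8 + 4 = 780.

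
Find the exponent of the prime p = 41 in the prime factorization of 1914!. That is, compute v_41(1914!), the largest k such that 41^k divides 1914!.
v_41(1914!) = 47

Legendre's formula: v_p(n!) = Σ_{k ≥ 1} ⌊n / p^k⌋. For p = 41, n = 1914, the terms are:
  ⌊1914/41^1⌋ = ⌊1914/41⌋ = 46
  ⌊1914/41^2⌋ = ⌊1914/1681⌋ = 1
(the next term ⌊1914/41^3⌋ = 0, terminating the sum). Summing: v_41(1914!) = 46 + 1 = 47.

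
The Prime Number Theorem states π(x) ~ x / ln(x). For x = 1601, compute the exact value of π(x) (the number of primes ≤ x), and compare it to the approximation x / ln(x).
π(1601) = 252;  x/ln(x) ≈ 216.99;  relative error ≈ 13.89%.

Directly count primes up to 1601: π(1601) = 252. The PNT approximation gives 1601/ln(1601) ≈ 1601/7.37838 ≈ 216.99. Relative error (π(x) − x/ln(x)) / π(x) ≈ 13.89%; the approximation is known to undercount slightly (Li(x) is a better estimate).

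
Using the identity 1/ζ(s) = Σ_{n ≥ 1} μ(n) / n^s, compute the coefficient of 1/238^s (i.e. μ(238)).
μ(238) = -1

Factor n = 238 = 2 · 7 · 17. μ(n) = 0 if any exponent ≥ 2 (not squarefree); otherwise μ(n) = (−1)^{ω(n)} where ω(n) is the number of distinct prime factors. Applying: μ(238) = -1.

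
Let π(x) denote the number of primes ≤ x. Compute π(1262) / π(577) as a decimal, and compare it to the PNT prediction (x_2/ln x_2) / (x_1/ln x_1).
π(1262)/π(577) = 205/106 ≈ 1.9340;  PNT prediction ≈ 1.9475.

π(577) = 106 and π(1262) = 205, so π(1262)/π(577) ≈ 1.9340. The PNT-predicted ratio is (1262/ln(1262)) / (577/ln(577)) ≈ 1.9475. The two agree to within a few percent, as expected.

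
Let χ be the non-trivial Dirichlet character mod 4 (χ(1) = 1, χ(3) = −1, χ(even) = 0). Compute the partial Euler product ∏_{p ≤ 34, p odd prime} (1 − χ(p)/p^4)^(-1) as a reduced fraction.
∏ = 1870816715381797956556539609218365/1891731462842378884815364370202624

The odd primes p ≤ 34 are [3, 5, 7, 11, 13, 17, 19, 23, 29, 31]. For each, χ(p) = 1 if p ≡ 1 mod 4, χ(p) = −1 if p ≡ 3 mod 4. Taking (1 − χ(p)/p^4)^(-1) = p^4/(p^4 − χ(p)): (1 − (-1)/3^4)^(-1) · (1 − (1)/5^4)^(-1) · (1 − (-1)/7^4)^(-1) · (1 − (-1)/11^4)^(-1) · (1 − (1)/13^4)^(-1) · (1 − (1)/17^4)^(-1) · (1 − (-1)/19^4)^(-1) · (1 − (-1)/23^4)^(-1) · (1 − (1)/29^4)^(-1) · (1 − (-1)/31^4)^(-1) = 1870816715381797956556539609218365/1891731462842378884815364370202624.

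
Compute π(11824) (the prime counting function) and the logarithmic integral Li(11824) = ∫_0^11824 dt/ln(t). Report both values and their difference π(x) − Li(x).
π(11824) = 1417;  Li(11824) ≈ 1442.35;  π(x) − Li(x) ≈ -25.35.

Direct count of primes ≤ 11824 gives π(11824) = 1417. Numerical evaluation of the logarithmic integral gives Li(11824) ≈ 1442.35. The difference π(x) − Li(x) ≈ -25.35 is typically negative for small/moderate x (Li(x) overestimates), though Littlewood's theorem shows this sign changes infinitely often.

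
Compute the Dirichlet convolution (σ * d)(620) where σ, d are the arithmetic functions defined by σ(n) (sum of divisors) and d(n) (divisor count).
(σ * d)(620) = 4352

Divisors of 620: [1, 2, 4, 5, 10, 20, 31, 62, 124, 155, 310, 620]. For each d | 620:
  d = 1: σ(1) · d(620/1) = 1 · 12 = 12
  d = 2: σ(2) · d(620/2) = 3 · 8 = 24
  d = 4: σ(4) · d(620/4) = 7 · 4 = 28
  d = 5: σ(5) · d(620/5) = 6 · 6 = 36
  d = 10: σ(10) · d(620/10) = 18 · 4 = 72
  d = 20: σ(20) · d(620/20) = 42 · 2 = 84
  d = 31: σ(31) · d(620/31) = 32 · 6 = 192
  d = 62: σ(62) · d(620/62) = 96 · 4 = 384
  d = 124: σ(124) · d(620/124) = 224 · 2 = 448
  d = 155: σ(155) · d(620/155) = 192 · 3 = 576
  d = 310: σ(310) · d(620/310) = 576 · 2 = 1152
  d = 620: σ(620) · d(620/620) = 1344 · 1 = 1344
Summing: (σ * d)(620) = 12 + 24 + 28 + 36 + 72 + 84 + 192 + 384 + 448 + 576 + 1152 + 1344 = 4352.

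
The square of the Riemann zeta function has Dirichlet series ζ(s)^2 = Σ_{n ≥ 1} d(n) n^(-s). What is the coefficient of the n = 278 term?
d(278) = 4

ζ(s)^2 = (Σ 1/m^s)(Σ 1/k^s). The coefficient of 1/n^s in the product is the number of ordered pairs (m, k) with mk = n, which equals d(n). For n = 278, divisors are [1, 2, 139, 278], so d(278) = 4.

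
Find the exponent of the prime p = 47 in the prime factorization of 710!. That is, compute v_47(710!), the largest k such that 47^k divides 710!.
v_47(710!) = 15

Legendre's formula: v_p(n!) = Σ_{k ≥ 1} ⌊n / p^k⌋. For p = 47, n = 710, the terms are:
  ⌊710/47^1⌋ = ⌊710/47⌋ = 15
(the next term ⌊710/47^2⌋ = 0, terminating the sum). Summing: v_47(710!) = 15 = 15.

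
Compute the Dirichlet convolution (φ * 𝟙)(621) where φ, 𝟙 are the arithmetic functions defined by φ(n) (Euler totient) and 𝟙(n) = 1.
(φ * 𝟙)(621) = 621

Divisors of 621: [1, 3, 9, 23, 27, 69, 207, 621]. For each d | 621:
  d = 1: φ(1) · 𝟙(621/1) = 1 · 1 = 1
  d = 3: φ(3) · 𝟙(621/3) = 2 · 1 = 2
  d = 9: φ(9) · 𝟙(621/9) = 6 · 1 = 6
  d = 23: φ(23) · 𝟙(621/23) = 22 · 1 = 22
  d = 27: φ(27) · 𝟙(621/27) = 18 · 1 = 18
  d = 69: φ(69) · 𝟙(621/69) = 44 · 1 = 44
  d = 207: φ(207) · 𝟙(621/207) = 132 · 1 = 132
  d = 621: φ(621) · 𝟙(621/621) = 396 · 1 = 396
Summing: (φ * 𝟙)(621) = 1 + 2 + 6 + 22 + 18 + 44 + 132 + 396 = 621.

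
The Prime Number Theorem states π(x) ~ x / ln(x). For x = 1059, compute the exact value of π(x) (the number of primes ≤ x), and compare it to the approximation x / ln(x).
π(1059) = 177;  x/ln(x) ≈ 152.04;  relative error ≈ 14.10%.

Directly count primes up to 1059: π(1059) = 177. The PNT approximation gives 1059/ln(1059) ≈ 1059/6.96508 ≈ 152.04. Relative error (π(x) − x/ln(x)) / π(x) ≈ 14.10%; the approximation is known to undercount slightly (Li(x) is a better estimate).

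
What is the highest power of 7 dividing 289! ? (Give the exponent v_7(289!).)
v_7(289!) = 46

Legendre's formula: v_p(n!) = Σ_{k ≥ 1} ⌊n / p^k⌋. For p = 7, n = 289, the terms are:
  ⌊289/7^1⌋ = ⌊289/7⌋ = 41
  ⌊289/7^2⌋ = ⌊289/49⌋ = 5
(the next term ⌊289/7^3⌋ = 0, terminating the sum). Summing: v_7(289!) = 41 + 5 = 46.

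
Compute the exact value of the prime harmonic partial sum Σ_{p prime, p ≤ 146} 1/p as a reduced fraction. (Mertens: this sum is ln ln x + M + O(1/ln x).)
Σ 1/p = 18825509850919239131453102166593625244431364344421618363/10014646650599190067509233131649940057366334653200433090

π(146) = 34, so the primes ≤ 146 are [2, 3, 5, 7, 11, 13, 17, 19, 23, 29, 31, 37, 41, 43, 47, 53, 59, 61, 67, 71, 73, 79, 83, 89, 97, 101, 103, 107, 109, 113, 127, 131, 137, 139]. Summing 1/p over these primes: 18825509850919239131453102166593625244431364344421618363/10014646650599190067509233131649940057366334653200433090 ≈ 1.8798. Mertens estimate ln ln(146) + 0.2615 ≈ 1.8677.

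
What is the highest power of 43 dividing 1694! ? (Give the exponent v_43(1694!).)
v_43(1694!) = 39

Legendre's formula: v_p(n!) = Σ_{k ≥ 1} ⌊n / p^k⌋. For p = 43, n = 1694, the terms are:
  ⌊1694/43^1⌋ = ⌊1694/43⌋ = 39
(the next term ⌊1694/43^2⌋ = 0, terminating the sum). Summing: v_43(1694!) = 39 = 39.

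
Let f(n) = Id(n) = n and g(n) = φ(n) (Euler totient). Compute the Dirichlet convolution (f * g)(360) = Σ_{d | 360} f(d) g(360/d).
(Id * φ)(360) = 3780

Divisors of 360: [1, 2, 3, 4, 5, 6, 8, 9, 10, 12, 15, 18, 20, 24, 30, 36, 40, 45, 60, 72, 90, 120, 180, 360]. For each d | 360:
  d = 1: Id(1) · φ(360/1) = 1 · 96 = 96
  d = 2: Id(2) · φ(360/2) = 2 · 48 = 96
  d = 3: Id(3) · φ(360/3) = 3 · 32 = 96
  d = 4: Id(4) · φ(360/4) = 4 · 24 = 96
  d = 5: Id(5) · φ(360/5) = 5 · 24 = 120
  d = 6: Id(6) · φ(360/6) = 6 · 16 = 96
  d = 8: Id(8) · φ(360/8) = 8 · 24 = 192
  d = 9: Id(9) · φ(360/9) = 9 · 16 = 144
  d = 10: Id(10) · φ(360/10) = 10 · 12 = 120
  d = 12: Id(12) · φ(360/12) = 12 · 8 = 96
  d = 15: Id(15) · φ(360/15) = 15 · 8 = 120
  d = 18: Id(18) · φ(360/18) = 18 · 8 = 144
  d = 20: Id(20) · φ(360/20) = 20 · 6 = 120
  d = 24: Id(24) · φ(360/24) = 24 · 8 = 192
  d = 30: Id(30) · φ(360/30) = 30 · 4 = 120
  d = 36: Id(36) · φ(360/36) = 36 · 4 = 144
  d = 40: Id(40) · φ(360/40) = 40 · 6 = 240
  d = 45: Id(45) · φ(360/45) = 45 · 4 = 180
  d = 60: Id(60) · φ(360/60) = 60 · 2 = 120
  d = 72: Id(72) · φ(360/72) = 72 · 4 = 288
  d = 90: Id(90) · φ(360/90) = 90 · 2 = 180
  d = 120: Id(120) · φ(360/120) = 120 · 2 = 240
  d = 180: Id(180) · φ(360/180) = 180 · 1 = 180
  d = 360: Id(360) · φ(360/360) = 360 · 1 = 360
Summing: (Id * φ)(360) = 96 + 96 + 96 + 96 + 120 + 96 + 192 + 144 + 120 + 96 + 120 + 144 + 120 + 192 + 120 + 144 + 240 + 180 + 120 + 288 + 180 + 240 + 180 + 360 = 3780.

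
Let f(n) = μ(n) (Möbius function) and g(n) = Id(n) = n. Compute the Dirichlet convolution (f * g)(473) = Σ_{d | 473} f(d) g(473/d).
(μ * Id)(473) = 420

Divisors of 473: [1, 11, 43, 473]. For each d | 473:
  d = 1: μ(1) · Id(473/1) = 1 · 473 = 473
  d = 11: μ(11) · Id(473/11) = -1 · 43 = -43
  d = 43: μ(43) · Id(473/43) = -1 · 11 = -11
  d = 473: μ(473) · Id(473/473) = 1 · 1 = 1
Summing: (μ * Id)(473) = 473 + -43 + -11 + 1 = 420.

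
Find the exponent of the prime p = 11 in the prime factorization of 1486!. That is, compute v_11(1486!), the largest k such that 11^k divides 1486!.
v_11(1486!) = 148

Legendre's formula: v_p(n!) = Σ_{k ≥ 1} ⌊n / p^k⌋. For p = 11, n = 1486, the terms are:
  ⌊1486/11^1⌋ = ⌊1486/11⌋ = 135
  ⌊1486/11^2⌋ = ⌊1486/121⌋ = 12
  ⌊1486/11^3⌋ = ⌊1486/1331⌋ = 1
(the next term ⌊1486/11^4⌋ = 0, terminating the sum). Summing: v_11(1486!) = 135 + 12 + 1 = 148.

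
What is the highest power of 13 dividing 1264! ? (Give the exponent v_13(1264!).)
v_13(1264!) = 104

Legendre's formula: v_p(n!) = Σ_{k ≥ 1} ⌊n / p^k⌋. For p = 13, n = 1264, the terms are:
  ⌊1264/13^1⌋ = ⌊1264/13⌋ = 97
  ⌊1264/13^2⌋ = ⌊1264/169⌋ = 7
(the next term ⌊1264/13^3⌋ = 0, terminating the sum). Summing: v_13(1264!) = 97 + 7 = 104.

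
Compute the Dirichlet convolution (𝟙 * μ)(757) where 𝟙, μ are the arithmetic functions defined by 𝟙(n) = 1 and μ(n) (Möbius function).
(𝟙 * μ)(757) = 0

Divisors of 757: [1, 757]. For each d | 757:
  d = 1: 𝟙(1) · μ(757/1) = 1 · -1 = -1
  d = 757: 𝟙(757) · μ(757/757) = 1 · 1 = 1
Summing: (𝟙 * μ)(757) = -1 + 1 = 0.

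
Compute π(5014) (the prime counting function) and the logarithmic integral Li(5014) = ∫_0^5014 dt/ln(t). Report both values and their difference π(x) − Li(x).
π(5014) = 672;  Li(5014) ≈ 685.92;  π(x) − Li(x) ≈ -13.92.

Direct count of primes ≤ 5014 gives π(5014) = 672. Numerical evaluation of the logarithmic integral gives Li(5014) ≈ 685.92. The difference π(x) − Li(x) ≈ -13.92 is typically negative for small/moderate x (Li(x) overestimates), though Littlewood's theorem shows this sign changes infinitely often.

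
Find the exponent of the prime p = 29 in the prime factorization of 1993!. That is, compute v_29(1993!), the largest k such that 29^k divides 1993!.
v_29(1993!) = 70

Legendre's formula: v_p(n!) = Σ_{k ≥ 1} ⌊n / p^k⌋. For p = 29, n = 1993, the terms are:
  ⌊1993/29^1⌋ = ⌊1993/29⌋ = 68
  ⌊1993/29^2⌋ = ⌊1993/841⌋ = 2
(the next term ⌊1993/29^3⌋ = 0, terminating the sum). Summing: v_29(1993!) = 68 + 2 = 70.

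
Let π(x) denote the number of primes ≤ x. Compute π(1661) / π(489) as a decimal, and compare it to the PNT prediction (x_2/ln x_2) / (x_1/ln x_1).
π(1661)/π(489) = 260/93 ≈ 2.7957;  PNT prediction ≈ 2.8366.

π(489) = 93 and π(1661) = 260, so π(1661)/π(489) ≈ 2.7957. The PNT-predicted ratio is (1661/ln(1661)) / (489/ln(489)) ≈ 2.8366. The two agree to within a few percent, as expected.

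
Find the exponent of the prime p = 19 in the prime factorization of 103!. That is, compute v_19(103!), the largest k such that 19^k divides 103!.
v_19(103!) = 5

Legendre's formula: v_p(n!) = Σ_{k ≥ 1} ⌊n / p^k⌋. For p = 19, n = 103, the terms are:
  ⌊103/19^1⌋ = ⌊103/19⌋ = 5
(the next term ⌊103/19^2⌋ = 0, terminating the sum). Summing: v_19(103!) = 5 = 5.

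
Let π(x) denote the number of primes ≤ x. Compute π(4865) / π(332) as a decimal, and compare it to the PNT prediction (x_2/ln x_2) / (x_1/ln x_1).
π(4865)/π(332) = 651/67 ≈ 9.7164;  PNT prediction ≈ 10.0198.

π(332) = 67 and π(4865) = 651, so π(4865)/π(332) ≈ 9.7164. The PNT-predicted ratio is (4865/ln(4865)) / (332/ln(332)) ≈ 10.0198. The two agree to within a few percent, as expected.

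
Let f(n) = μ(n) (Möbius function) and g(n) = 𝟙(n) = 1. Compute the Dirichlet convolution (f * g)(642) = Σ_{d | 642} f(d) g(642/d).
(μ * 𝟙)(642) = 0

Divisors of 642: [1, 2, 3, 6, 107, 214, 321, 642]. For each d | 642:
  d = 1: μ(1) · 𝟙(642/1) = 1 · 1 = 1
  d = 2: μ(2) · 𝟙(642/2) = -1 · 1 = -1
  d = 3: μ(3) · 𝟙(642/3) = -1 · 1 = -1
  d = 6: μ(6) · 𝟙(642/6) = 1 · 1 = 1
  d = 107: μ(107) · 𝟙(642/107) = -1 · 1 = -1
  d = 214: μ(214) · 𝟙(642/214) = 1 · 1 = 1
  d = 321: μ(321) · 𝟙(642/321) = 1 · 1 = 1
  d = 642: μ(642) · 𝟙(642/642) = -1 · 1 = -1
Summing: (μ * 𝟙)(642) = 1 + -1 + -1 + 1 + -1 + 1 + 1 + -1 = 0.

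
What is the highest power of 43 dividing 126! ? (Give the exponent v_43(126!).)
v_43(126!) = 2

Legendre's formula: v_p(n!) = Σ_{k ≥ 1} ⌊n / p^k⌋. For p = 43, n = 126, the terms are:
  ⌊126/43^1⌋ = ⌊126/43⌋ = 2
(the next term ⌊126/43^2⌋ = 0, terminating the sum). Summing: v_43(126!) = 2 = 2.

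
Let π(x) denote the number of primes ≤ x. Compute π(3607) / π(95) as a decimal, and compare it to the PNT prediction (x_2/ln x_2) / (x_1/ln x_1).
π(3607)/π(95) = 504/24 ≈ 21.0000;  PNT prediction ≈ 21.1099.

π(95) = 24 and π(3607) = 504, so π(3607)/π(95) ≈ 21.0000. The PNT-predicted ratio is (3607/ln(3607)) / (95/ln(95)) ≈ 21.1099. The two agree to within a few percent, as expected.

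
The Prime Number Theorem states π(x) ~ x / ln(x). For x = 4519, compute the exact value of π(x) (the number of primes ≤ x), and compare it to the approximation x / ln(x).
π(4519) = 614;  x/ln(x) ≈ 536.95;  relative error ≈ 12.55%.

Directly count primes up to 4519: π(4519) = 614. The PNT approximation gives 4519/ln(4519) ≈ 4519/8.41605 ≈ 536.95. Relative error (π(x) − x/ln(x)) / π(x) ≈ 12.55%; the approximation is known to undercount slightly (Li(x) is a better estimate).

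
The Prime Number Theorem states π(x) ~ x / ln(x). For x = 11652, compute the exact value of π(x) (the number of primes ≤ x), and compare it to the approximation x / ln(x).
π(11652) = 1399;  x/ln(x) ≈ 1244.44;  relative error ≈ 11.05%.

Directly count primes up to 11652: π(11652) = 1399. The PNT approximation gives 11652/ln(11652) ≈ 11652/9.36323 ≈ 1244.44. Relative error (π(x) − x/ln(x)) / π(x) ≈ 11.05%; the approximation is known to undercount slightly (Li(x) is a better estimate).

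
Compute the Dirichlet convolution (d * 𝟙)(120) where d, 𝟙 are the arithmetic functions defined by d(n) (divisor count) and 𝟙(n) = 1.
(d * 𝟙)(120) = 90

Divisors of 120: [1, 2, 3, 4, 5, 6, 8, 10, 12, 15, 20, 24, 30, 40, 60, 120]. For each d | 120:
  d = 1: d(1) · 𝟙(120/1) = 1 · 1 = 1
  d = 2: d(2) · 𝟙(120/2) = 2 · 1 = 2
  d = 3: d(3) · 𝟙(120/3) = 2 · 1 = 2
  d = 4: d(4) · 𝟙(120/4) = 3 · 1 = 3
  d = 5: d(5) · 𝟙(120/5) = 2 · 1 = 2
  d = 6: d(6) · 𝟙(120/6) = 4 · 1 = 4
  d = 8: d(8) · 𝟙(120/8) = 4 · 1 = 4
  d = 10: d(10) · 𝟙(120/10) = 4 · 1 = 4
  d = 12: d(12) · 𝟙(120/12) = 6 · 1 = 6
  d = 15: d(15) · 𝟙(120/15) = 4 · 1 = 4
  d = 20: d(20) · 𝟙(120/20) = 6 · 1 = 6
  d = 24: d(24) · 𝟙(120/24) = 8 · 1 = 8
  d = 30: d(30) · 𝟙(120/30) = 8 · 1 = 8
  d = 40: d(40) · 𝟙(120/40) = 8 · 1 = 8
  d = 60: d(60) · 𝟙(120/60) = 12 · 1 = 12
  d = 120: d(120) · 𝟙(120/120) = 16 · 1 = 16
Summing: (d * 𝟙)(120) = 1 + 2 + 2 + 3 + 2 + 4 + 4 + 4 + 6 + 4 + 6 + 8 + 8 + 8 + 12 + 16 = 90.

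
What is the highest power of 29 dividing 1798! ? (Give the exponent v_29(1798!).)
v_29(1798!) = 64

Legendre's formula: v_p(n!) = Σ_{k ≥ 1} ⌊n / p^k⌋. For p = 29, n = 1798, the terms are:
  ⌊1798/29^1⌋ = ⌊1798/29⌋ = 62
  ⌊1798/29^2⌋ = ⌊1798/841⌋ = 2
(the next term ⌊1798/29^3⌋ = 0, terminating the sum). Summing: v_29(1798!) = 62 + 2 = 64.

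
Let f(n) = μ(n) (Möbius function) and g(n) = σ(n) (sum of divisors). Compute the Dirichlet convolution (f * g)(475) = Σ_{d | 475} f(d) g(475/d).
(μ * σ)(475) = 475

Divisors of 475: [1, 5, 19, 25, 95, 475]. For each d | 475:
  d = 1: μ(1) · σ(475/1) = 1 · 620 = 620
  d = 5: μ(5) · σ(475/5) = -1 · 120 = -120
  d = 19: μ(19) · σ(475/19) = -1 · 31 = -31
  d = 25: μ(25) · σ(475/25) = 0 · 20 = 0
  d = 95: μ(95) · σ(475/95) = 1 · 6 = 6
  d = 475: μ(475) · σ(475/475) = 0 · 1 = 0
Summing: (μ * σ)(475) = 620 + -120 + -31 + 0 + 6 + 0 = 475.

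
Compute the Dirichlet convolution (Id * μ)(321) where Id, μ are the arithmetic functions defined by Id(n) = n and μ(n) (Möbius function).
(Id * μ)(321) = 212

Divisors of 321: [1, 3, 107, 321]. For each d | 321:
  d = 1: Id(1) · μ(321/1) = 1 · 1 = 1
  d = 3: Id(3) · μ(321/3) = 3 · -1 = -3
  d = 107: Id(107) · μ(321/107) = 107 · -1 = -107
  d = 321: Id(321) · μ(321/321) = 321 · 1 = 321
Summing: (Id * μ)(321) = 1 + -3 + -107 + 321 = 212.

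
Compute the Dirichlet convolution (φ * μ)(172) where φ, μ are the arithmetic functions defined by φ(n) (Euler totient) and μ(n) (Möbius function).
(φ * μ)(172) = 41

Divisors of 172: [1, 2, 4, 43, 86, 172]. For each d | 172:
  d = 1: φ(1) · μ(172/1) = 1 · 0 = 0
  d = 2: φ(2) · μ(172/2) = 1 · 1 = 1
  d = 4: φ(4) · μ(172/4) = 2 · -1 = -2
  d = 43: φ(43) · μ(172/43) = 42 · 0 = 0
  d = 86: φ(86) · μ(172/86) = 42 · -1 = -42
  d = 172: φ(172) · μ(172/172) = 84 · 1 = 84
Summing: (φ * μ)(172) = 0 + 1 + -2 + 0 + -42 + 84 = 41.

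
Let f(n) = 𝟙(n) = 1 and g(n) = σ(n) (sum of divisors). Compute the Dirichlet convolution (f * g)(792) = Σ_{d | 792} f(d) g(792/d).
(𝟙 * σ)(792) = 6084

Divisors of 792: [1, 2, 3, 4, 6, 8, 9, 11, 12, 18, 22, 24, 33, 36, 44, 66, 72, 88, 99, 132, 198, 264, 396, 792]. For each d | 792:
  d = 1: 𝟙(1) · σ(792/1) = 1 · 2340 = 2340
  d = 2: 𝟙(2) · σ(792/2) = 1 · 1092 = 1092
  d = 3: 𝟙(3) · σ(792/3) = 1 · 720 = 720
  d = 4: 𝟙(4) · σ(792/4) = 1 · 468 = 468
  d = 6: 𝟙(6) · σ(792/6) = 1 · 336 = 336
  d = 8: 𝟙(8) · σ(792/8) = 1 · 156 = 156
  d = 9: 𝟙(9) · σ(792/9) = 1 · 180 = 180
  d = 11: 𝟙(11) · σ(792/11) = 1 · 195 = 195
  d = 12: 𝟙(12) · σ(792/12) = 1 · 144 = 144
  d = 18: 𝟙(18) · σ(792/18) = 1 · 84 = 84
  d = 22: 𝟙(22) · σ(792/22) = 1 · 91 = 91
  d = 24: 𝟙(24) · σ(792/24) = 1 · 48 = 48
  d = 33: 𝟙(33) · σ(792/33) = 1 · 60 = 60
  d = 36: 𝟙(36) · σ(792/36) = 1 · 36 = 36
  d = 44: 𝟙(44) · σ(792/44) = 1 · 39 = 39
  d = 66: 𝟙(66) · σ(792/66) = 1 · 28 = 28
  d = 72: 𝟙(72) · σ(792/72) = 1 · 12 = 12
  d = 88: 𝟙(88) · σ(792/88) = 1 · 13 = 13
  d = 99: 𝟙(99) · σ(792/99) = 1 · 15 = 15
  d = 132: 𝟙(132) · σ(792/132) = 1 · 12 = 12
  d = 198: 𝟙(198) · σ(792/198) = 1 · 7 = 7
  d = 264: 𝟙(264) · σ(792/264) = 1 · 4 = 4
  d = 396: 𝟙(396) · σ(792/396) = 1 · 3 = 3
  d = 792: 𝟙(792) · σ(792/792) = 1 · 1 = 1
Summing: (𝟙 * σ)(792) = 2340 + 1092 + 720 + 468 + 336 + 156 + 180 + 195 + 144 + 84 + 91 + 48 + 60 + 36 + 39 + 28 + 12 + 13 + 15 + 12 + 7 + 4 + 3 + 1 = 6084.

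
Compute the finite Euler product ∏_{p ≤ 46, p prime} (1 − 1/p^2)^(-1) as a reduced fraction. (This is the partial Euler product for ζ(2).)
∏ = 1688189817927745147112851/1030750286035260801024000

The primes p ≤ 46 are [2, 3, 5, 7, 11, 13, 17, 19, 23, 29, 31, 37, 41, 43]. For each prime, (1 − 1/p^2)^(-1) = p^2 / (p^2 − 1). The product is (1 − 1/2^2)^(-1), (1 − 1/3^2)^(-1), (1 − 1/5^2)^(-1), (1 − 1/7^2)^(-1), (1 − 1/11^2)^(-1), (1 − 1/13^2)^(-1), (1 − 1/17^2)^(-1), (1 − 1/19^2)^(-1), (1 − 1/23^2)^(-1), (1 − 1/29^2)^(-1), (1 − 1/31^2)^(-1), (1 − 1/37^2)^(-1), (1 − 1/41^2)^(-1), (1 − 1/43^2)^(-1) = ∏ p^2 / (p^2 − 1) = 1688189817927745147112851/1030750286035260801024000.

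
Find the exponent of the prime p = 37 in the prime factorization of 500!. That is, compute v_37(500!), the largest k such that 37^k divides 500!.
v_37(500!) = 13

Legendre's formula: v_p(n!) = Σ_{k ≥ 1} ⌊n / p^k⌋. For p = 37, n = 500, the terms are:
  ⌊500/37^1⌋ = ⌊500/37⌋ = 13
(the next term ⌊500/37^2⌋ = 0, terminating the sum). Summing: v_37(500!) = 13 = 13.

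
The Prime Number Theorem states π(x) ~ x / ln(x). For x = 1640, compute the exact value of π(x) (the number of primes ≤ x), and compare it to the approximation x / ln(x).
π(1640) = 259;  x/ln(x) ≈ 221.55;  relative error ≈ 14.46%.

Directly count primes up to 1640: π(1640) = 259. The PNT approximation gives 1640/ln(1640) ≈ 1640/7.40245 ≈ 221.55. Relative error (π(x) − x/ln(x)) / π(x) ≈ 14.46%; the approximation is known to undercount slightly (Li(x) is a better estimate).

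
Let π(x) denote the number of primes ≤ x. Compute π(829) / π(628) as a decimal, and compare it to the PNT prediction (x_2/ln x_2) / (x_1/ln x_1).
π(829)/π(628) = 145/114 ≈ 1.2719;  PNT prediction ≈ 1.2655.

π(628) = 114 and π(829) = 145, so π(829)/π(628) ≈ 1.2719. The PNT-predicted ratio is (829/ln(829)) / (628/ln(628)) ≈ 1.2655. The two agree to within a few percent, as expected.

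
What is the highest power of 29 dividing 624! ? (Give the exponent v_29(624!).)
v_29(624!) = 21

Legendre's formula: v_p(n!) = Σ_{k ≥ 1} ⌊n / p^k⌋. For p = 29, n = 624, the terms are:
  ⌊624/29^1⌋ = ⌊624/29⌋ = 21
(the next term ⌊624/29^2⌋ = 0, terminating the sum). Summing: v_29(624!) = 21 = 21.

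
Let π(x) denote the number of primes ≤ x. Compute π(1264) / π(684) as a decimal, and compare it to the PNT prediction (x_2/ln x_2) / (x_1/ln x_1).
π(1264)/π(684) = 205/124 ≈ 1.6532;  PNT prediction ≈ 1.6891.

π(684) = 124 and π(1264) = 205, so π(1264)/π(684) ≈ 1.6532. The PNT-predicted ratio is (1264/ln(1264)) / (684/ln(684)) ≈ 1.6891. The two agree to within a few percent, as expected.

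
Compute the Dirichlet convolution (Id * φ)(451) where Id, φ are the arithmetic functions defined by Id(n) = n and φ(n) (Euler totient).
(Id * φ)(451) = 1701

Divisors of 451: [1, 11, 41, 451]. For each d | 451:
  d = 1: Id(1) · φ(451/1) = 1 · 400 = 400
  d = 11: Id(11) · φ(451/11) = 11 · 40 = 440
  d = 41: Id(41) · φ(451/41) = 41 · 10 = 410
  d = 451: Id(451) · φ(451/451) = 451 · 1 = 451
Summing: (Id * φ)(451) = 400 + 440 + 410 + 451 = 1701.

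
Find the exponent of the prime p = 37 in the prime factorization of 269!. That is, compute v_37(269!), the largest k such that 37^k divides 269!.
v_37(269!) = 7

Legendre's formula: v_p(n!) = Σ_{k ≥ 1} ⌊n / p^k⌋. For p = 37, n = 269, the terms are:
  ⌊269/37^1⌋ = ⌊269/37⌋ = 7
(the next term ⌊269/37^2⌋ = 0, terminating the sum). Summing: v_37(269!) = 7 = 7.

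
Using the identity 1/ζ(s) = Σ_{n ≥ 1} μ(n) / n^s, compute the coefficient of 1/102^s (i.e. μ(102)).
μ(102) = -1

Factor n = 102 = 2 · 3 · 17. μ(n) = 0 if any exponent ≥ 2 (not squarefree); otherwise μ(n) = (−1)^{ω(n)} where ω(n) is the number of distinct prime factors. Applying: μ(102) = -1.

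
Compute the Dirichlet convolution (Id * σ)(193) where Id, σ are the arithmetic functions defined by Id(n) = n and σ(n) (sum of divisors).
(Id * σ)(193) = 387

Divisors of 193: [1, 193]. For each d | 193:
  d = 1: Id(1) · σ(193/1) = 1 · 194 = 194
  d = 193: Id(193) · σ(193/193) = 193 · 1 = 193
Summing: (Id * σ)(193) = 194 + 193 = 387.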